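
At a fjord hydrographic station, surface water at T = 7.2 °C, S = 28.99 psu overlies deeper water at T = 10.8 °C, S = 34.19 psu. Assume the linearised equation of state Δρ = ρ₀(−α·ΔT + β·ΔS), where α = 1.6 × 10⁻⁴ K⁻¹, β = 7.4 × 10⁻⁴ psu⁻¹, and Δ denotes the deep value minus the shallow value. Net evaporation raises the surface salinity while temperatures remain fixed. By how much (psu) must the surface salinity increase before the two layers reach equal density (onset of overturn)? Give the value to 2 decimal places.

4.42 psu

Neutral buoyancy requires −α(T_deep − T_surf) + β(S_deep − S_surf′) = 0.
S_surf′ = S_deep − (α/β)·ΔT = 34.19 − (1.6 × 10⁻⁴/7.4 × 10⁻⁴)·(+3.6) = 33.4116 psu.
Increase required: 33.4116 − 28.99 = 4.4216 psu.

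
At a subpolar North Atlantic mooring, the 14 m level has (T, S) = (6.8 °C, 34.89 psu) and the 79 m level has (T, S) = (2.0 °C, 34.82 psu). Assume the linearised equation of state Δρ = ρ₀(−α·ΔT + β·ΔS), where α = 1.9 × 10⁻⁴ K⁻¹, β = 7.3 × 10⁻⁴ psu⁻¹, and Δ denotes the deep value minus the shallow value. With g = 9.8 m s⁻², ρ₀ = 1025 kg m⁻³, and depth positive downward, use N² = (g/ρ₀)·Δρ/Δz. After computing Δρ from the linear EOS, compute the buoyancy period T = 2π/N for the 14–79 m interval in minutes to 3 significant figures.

9.19 min

ΔT = -4.8 K, ΔS = -0.07 psu (deep − shallow).
Δρ/ρ₀ = −αΔT + βΔS = 9.12 × 10⁻⁴ − 5.11 × 10⁻⁵ = 8.609 × 10⁻⁴, so Δρ ≈ 0.8824 kg m⁻³.
N² = (g/ρ₀)·Δρ/Δz = g·(Δρ/ρ₀)/Δz = 9.8 × 8.609 × 10⁻⁴ / 65 = 1.2980 × 10⁻⁴ s⁻².
N = √(1.2980 × 10⁻⁴) = 0.011393 rad s⁻¹ → T = 2π/N = 551.50 s = 9.1917 min ≈ 9.19 min.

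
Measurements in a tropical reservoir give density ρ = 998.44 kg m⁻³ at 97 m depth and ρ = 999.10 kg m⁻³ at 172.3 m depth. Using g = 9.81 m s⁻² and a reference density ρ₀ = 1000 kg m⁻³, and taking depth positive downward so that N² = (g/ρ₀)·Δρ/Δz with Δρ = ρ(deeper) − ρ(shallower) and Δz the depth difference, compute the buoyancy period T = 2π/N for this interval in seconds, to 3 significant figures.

678 s

Δρ = 999.10 − 998.44 = 0.66 kg m⁻³ over Δz = 172.3 − 97 = 75.3 m.
N² = (9.81/1000) × (0.66/75.3) = 8.5984 × 10⁻⁵ s⁻².
N = √(8.5984 × 10⁻⁵) = 9.2728 × 10⁻³ rad s⁻¹, so T = 2π/N = 677.59 s ≈ 678 s.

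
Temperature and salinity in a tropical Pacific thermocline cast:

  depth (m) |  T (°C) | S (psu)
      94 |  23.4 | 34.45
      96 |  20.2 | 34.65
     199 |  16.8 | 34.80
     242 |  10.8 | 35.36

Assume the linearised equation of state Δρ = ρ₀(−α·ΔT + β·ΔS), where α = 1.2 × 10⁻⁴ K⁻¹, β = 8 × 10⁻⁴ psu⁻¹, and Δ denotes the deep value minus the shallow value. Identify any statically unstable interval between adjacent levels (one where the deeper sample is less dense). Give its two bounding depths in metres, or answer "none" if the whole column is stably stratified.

Evaluate Δρ/ρ₀ = −αΔT + βΔS across each adjacent pair:
  94–96 m: −αΔT+βΔS = −(1.2 × 10⁻⁴)(-3.2)+(8 × 10⁻⁴)(+0.20) = 5.4 × 10⁻⁴ → stable
  96–199 m: −αΔT+βΔS = −(1.2 × 10⁻⁴)(-3.4)+(8 × 10⁻⁴)(+0.15) = 5.3 × 10⁻⁴ → stable
  199–242 m: −αΔT+βΔS = −(1.2 × 10⁻⁴)(-6.0)+(8 × 10⁻⁴)(+0.56) = 1.2 × 10⁻³ → stable
Every interval has Δρ > 0: the column is stably stratified throughout.

none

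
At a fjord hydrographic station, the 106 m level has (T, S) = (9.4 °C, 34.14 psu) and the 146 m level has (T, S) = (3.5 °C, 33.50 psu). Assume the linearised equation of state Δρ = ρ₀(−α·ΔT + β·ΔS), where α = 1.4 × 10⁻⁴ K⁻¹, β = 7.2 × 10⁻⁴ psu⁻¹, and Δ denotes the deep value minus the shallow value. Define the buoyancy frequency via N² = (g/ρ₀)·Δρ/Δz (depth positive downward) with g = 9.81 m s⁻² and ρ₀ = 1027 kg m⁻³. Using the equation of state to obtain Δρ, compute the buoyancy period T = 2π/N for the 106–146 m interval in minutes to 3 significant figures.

ΔT = -5.9 K, ΔS = -0.64 psu (deep − shallow).
Δρ/ρ₀ = −αΔT + βΔS = 8.26 × 10⁻⁴ − 4.608 × 10⁻⁴ = 3.652 × 10⁻⁴, so Δρ ≈ 0.3751 kg m⁻³.
N² = (g/ρ₀)·Δρ/Δz = g·(Δρ/ρ₀)/Δz = 9.81 × 3.652 × 10⁻⁴ / 40 = 8.9565 × 10⁻⁵ s⁻².
N = √(8.9565 × 10⁻⁵) = 9.4639 × 10⁻³ rad s⁻¹ → T = 2π/N = 663.91 s = 11.065 min ≈ 11.1 min.

11.1 min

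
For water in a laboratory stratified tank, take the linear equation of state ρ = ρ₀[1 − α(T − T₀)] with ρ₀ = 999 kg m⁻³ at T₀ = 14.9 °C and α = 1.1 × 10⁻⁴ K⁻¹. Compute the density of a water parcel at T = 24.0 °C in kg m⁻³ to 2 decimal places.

998.00 kg m⁻³

T − T₀ = +9.1 K.
Bracket = 1 − α·(+9.1) = 1 + (-1.001 × 10⁻³) = 0.9989990.
ρ = 999 × 0.9989990 = 998.00 kg m⁻³.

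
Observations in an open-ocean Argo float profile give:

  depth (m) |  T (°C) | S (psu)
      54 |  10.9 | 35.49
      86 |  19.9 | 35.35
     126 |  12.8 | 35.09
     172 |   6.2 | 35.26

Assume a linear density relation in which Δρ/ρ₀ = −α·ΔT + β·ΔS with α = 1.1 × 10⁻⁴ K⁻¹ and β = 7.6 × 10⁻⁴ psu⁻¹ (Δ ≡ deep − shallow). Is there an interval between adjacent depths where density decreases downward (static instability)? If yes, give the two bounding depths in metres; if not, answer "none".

54–86 m

Evaluate Δρ/ρ₀ = −αΔT + βΔS across each adjacent pair:
  54–86 m: −αΔT+βΔS = −(1.1 × 10⁻⁴)(+9.0)+(7.6 × 10⁻⁴)(-0.14) = -1.1 × 10⁻³ → UNSTABLE
  86–126 m: −αΔT+βΔS = −(1.1 × 10⁻⁴)(-7.1)+(7.6 × 10⁻⁴)(-0.26) = 5.8 × 10⁻⁴ → stable
  126–172 m: −αΔT+βΔS = −(1.1 × 10⁻⁴)(-6.6)+(7.6 × 10⁻⁴)(+0.17) = 8.6 × 10⁻⁴ → stable
The 54–86 m interval has Δρ < 0: lighter water underlies denser water.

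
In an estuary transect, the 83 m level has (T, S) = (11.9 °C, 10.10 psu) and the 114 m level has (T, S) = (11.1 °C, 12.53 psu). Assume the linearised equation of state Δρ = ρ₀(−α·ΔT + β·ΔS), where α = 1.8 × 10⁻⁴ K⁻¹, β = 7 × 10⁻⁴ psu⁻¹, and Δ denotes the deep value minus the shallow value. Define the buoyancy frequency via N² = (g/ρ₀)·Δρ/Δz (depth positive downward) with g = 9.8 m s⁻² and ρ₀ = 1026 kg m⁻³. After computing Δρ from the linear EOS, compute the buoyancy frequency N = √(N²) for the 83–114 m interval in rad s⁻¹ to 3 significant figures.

0.0242 rad s⁻¹

ΔT = -0.8 K, ΔS = +2.43 psu (deep − shallow).
Δρ/ρ₀ = −αΔT + βΔS = 1.44 × 10⁻⁴ + 1.701 × 10⁻³ = 1.845 × 10⁻³, so Δρ ≈ 1.893 kg m⁻³.
N² = (g/ρ₀)·Δρ/Δz = g·(Δρ/ρ₀)/Δz = 9.8 × 1.845 × 10⁻³ / 31 = 5.8326 × 10⁻⁴ s⁻².
N = √(5.8326 × 10⁻⁴) = 0.024151 rad s⁻¹ ≈ 0.0242 rad s⁻¹.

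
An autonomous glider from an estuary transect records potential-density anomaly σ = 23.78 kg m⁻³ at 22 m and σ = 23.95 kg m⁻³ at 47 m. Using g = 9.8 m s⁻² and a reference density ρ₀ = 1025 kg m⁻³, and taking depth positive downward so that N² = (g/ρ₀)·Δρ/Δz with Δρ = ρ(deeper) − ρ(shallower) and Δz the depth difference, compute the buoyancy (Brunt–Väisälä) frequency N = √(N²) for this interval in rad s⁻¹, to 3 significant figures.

Δρ = 1023.95 − 1023.78 = 0.17 kg m⁻³ over Δz = 47 − 22 = 25 m.
N² = (9.8/1025) × (0.17/25) = 6.5015 × 10⁻⁵ s⁻².
N = √(6.5015 × 10⁻⁵) = 8.0632 × 10⁻³ rad s⁻¹ ≈ 8.06 × 10⁻³ rad s⁻¹.
N² > 0, so the interval is statically stable.

8.06 × 10⁻³ rad s⁻¹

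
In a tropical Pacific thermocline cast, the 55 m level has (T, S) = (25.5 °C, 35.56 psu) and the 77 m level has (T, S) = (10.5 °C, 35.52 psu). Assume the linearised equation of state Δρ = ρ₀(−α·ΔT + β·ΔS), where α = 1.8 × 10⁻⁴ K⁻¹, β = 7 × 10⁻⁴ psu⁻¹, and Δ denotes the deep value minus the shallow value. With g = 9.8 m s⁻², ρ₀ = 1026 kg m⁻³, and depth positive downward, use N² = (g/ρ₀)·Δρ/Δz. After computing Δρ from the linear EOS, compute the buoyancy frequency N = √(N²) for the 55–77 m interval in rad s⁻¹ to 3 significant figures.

0.0345 rad s⁻¹

ΔT = -15.0 K, ΔS = -0.04 psu (deep − shallow).
Δρ/ρ₀ = −αΔT + βΔS = 2.70 × 10⁻³ − 2.80 × 10⁻⁵ = 2.672 × 10⁻³, so Δρ ≈ 2.741 kg m⁻³.
N² = (g/ρ₀)·Δρ/Δz = g·(Δρ/ρ₀)/Δz = 9.8 × 2.672 × 10⁻³ / 22 = 1.1903 × 10⁻³ s⁻².
N = √(1.1903 × 10⁻³) = 0.034501 rad s⁻¹ ≈ 0.0345 rad s⁻¹.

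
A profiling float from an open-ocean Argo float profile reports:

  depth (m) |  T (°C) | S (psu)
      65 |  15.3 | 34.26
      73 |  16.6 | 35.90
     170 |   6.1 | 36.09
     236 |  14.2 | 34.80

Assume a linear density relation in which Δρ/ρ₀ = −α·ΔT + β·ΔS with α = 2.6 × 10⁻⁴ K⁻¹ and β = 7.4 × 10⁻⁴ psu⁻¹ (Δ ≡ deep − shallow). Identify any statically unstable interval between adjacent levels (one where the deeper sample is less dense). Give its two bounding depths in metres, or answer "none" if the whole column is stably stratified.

170–236 m

Evaluate Δρ/ρ₀ = −αΔT + βΔS across each adjacent pair:
  65–73 m: −αΔT+βΔS = −(2.6 × 10⁻⁴)(+1.3)+(7.4 × 10⁻⁴)(+1.64) = 8.8 × 10⁻⁴ → stable
  73–170 m: −αΔT+βΔS = −(2.6 × 10⁻⁴)(-10.5)+(7.4 × 10⁻⁴)(+0.19) = 2.9 × 10⁻³ → stable
  170–236 m: −αΔT+βΔS = −(2.6 × 10⁻⁴)(+8.1)+(7.4 × 10⁻⁴)(-1.29) = -3.1 × 10⁻³ → UNSTABLE
The 170–236 m interval has Δρ < 0: lighter water underlies denser water.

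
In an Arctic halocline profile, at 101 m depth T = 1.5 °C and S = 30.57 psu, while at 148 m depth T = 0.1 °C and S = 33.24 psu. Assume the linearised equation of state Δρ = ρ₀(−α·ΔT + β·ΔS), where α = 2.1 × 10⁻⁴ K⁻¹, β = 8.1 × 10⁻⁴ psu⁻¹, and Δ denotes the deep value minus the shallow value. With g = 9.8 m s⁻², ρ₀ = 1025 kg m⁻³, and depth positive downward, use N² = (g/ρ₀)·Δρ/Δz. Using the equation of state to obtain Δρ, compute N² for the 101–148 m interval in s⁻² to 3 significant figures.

5.12 × 10⁻⁴ s⁻²

ΔT = -1.4 K, ΔS = +2.67 psu (deep − shallow).
Δρ/ρ₀ = −αΔT + βΔS = 2.94 × 10⁻⁴ + 2.1627 × 10⁻³ = 2.4567 × 10⁻³, so Δρ ≈ 2.518 kg m⁻³.
N² = (g/ρ₀)·Δρ/Δz = g·(Δρ/ρ₀)/Δz = 9.8 × 2.4567 × 10⁻³ / 47 = 5.1225 × 10⁻⁴ s⁻² ≈ 5.12 × 10⁻⁴ s⁻².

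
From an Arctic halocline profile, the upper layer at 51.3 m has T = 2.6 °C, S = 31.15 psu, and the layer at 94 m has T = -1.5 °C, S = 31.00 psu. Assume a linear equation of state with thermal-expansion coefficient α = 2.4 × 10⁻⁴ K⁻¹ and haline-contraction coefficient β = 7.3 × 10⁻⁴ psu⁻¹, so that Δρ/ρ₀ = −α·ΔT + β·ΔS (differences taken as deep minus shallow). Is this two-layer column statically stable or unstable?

stable

ΔT = -1.5 − 2.6 = -4.1 K and ΔS = 31.00 − 31.15 = -0.15 psu (deep − shallow).
−αΔT = 9.84 × 10⁻⁴; βΔS = -1.095 × 10⁻⁴; sum Δρ/ρ₀ = 8.745 × 10⁻⁴.
Δρ/ρ₀ > 0, so Δρ > 0: deeper water is denser → statically stable.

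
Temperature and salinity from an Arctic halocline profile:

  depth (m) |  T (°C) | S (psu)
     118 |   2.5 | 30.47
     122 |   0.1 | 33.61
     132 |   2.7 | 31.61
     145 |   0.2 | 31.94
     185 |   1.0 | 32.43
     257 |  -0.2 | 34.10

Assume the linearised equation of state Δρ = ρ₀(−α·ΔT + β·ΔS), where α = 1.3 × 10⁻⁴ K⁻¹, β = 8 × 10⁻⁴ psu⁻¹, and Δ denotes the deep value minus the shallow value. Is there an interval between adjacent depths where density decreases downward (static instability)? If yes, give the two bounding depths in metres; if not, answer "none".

122–132 m

Evaluate Δρ/ρ₀ = −αΔT + βΔS across each adjacent pair:
  118–122 m: −αΔT+βΔS = −(1.3 × 10⁻⁴)(-2.4)+(8 × 10⁻⁴)(+3.14) = 2.8 × 10⁻³ → stable
  122–132 m: −αΔT+βΔS = −(1.3 × 10⁻⁴)(+2.6)+(8 × 10⁻⁴)(-2.00) = -1.9 × 10⁻³ → UNSTABLE
  132–145 m: −αΔT+βΔS = −(1.3 × 10⁻⁴)(-2.5)+(8 × 10⁻⁴)(+0.33) = 5.9 × 10⁻⁴ → stable
  145–185 m: −αΔT+βΔS = −(1.3 × 10⁻⁴)(+0.8)+(8 × 10⁻⁴)(+0.49) = 2.9 × 10⁻⁴ → stable
  185–257 m: −αΔT+βΔS = −(1.3 × 10⁻⁴)(-1.2)+(8 × 10⁻⁴)(+1.67) = 1.5 × 10⁻³ → stable
The 122–132 m interval has Δρ < 0: lighter water underlies denser water.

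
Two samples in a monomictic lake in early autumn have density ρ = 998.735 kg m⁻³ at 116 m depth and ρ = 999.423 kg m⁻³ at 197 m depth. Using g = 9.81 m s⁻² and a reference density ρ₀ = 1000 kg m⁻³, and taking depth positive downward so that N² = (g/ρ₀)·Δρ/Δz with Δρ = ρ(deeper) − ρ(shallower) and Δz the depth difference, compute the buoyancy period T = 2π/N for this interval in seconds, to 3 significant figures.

Δρ = 999.423 − 998.735 = 0.688 kg m⁻³ over Δz = 197 − 116 = 81 m.
N² = (9.81/1000) × (0.688/81) = 8.3324 × 10⁻⁵ s⁻².
N = √(8.3324 × 10⁻⁵) = 9.1282 × 10⁻³ rad s⁻¹, so T = 2π/N = 688.33 s ≈ 688 s.

688 s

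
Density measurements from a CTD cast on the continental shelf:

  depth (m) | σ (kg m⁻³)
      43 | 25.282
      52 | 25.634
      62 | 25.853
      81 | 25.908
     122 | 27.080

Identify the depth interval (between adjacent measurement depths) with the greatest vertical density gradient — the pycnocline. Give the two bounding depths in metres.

Compute the density gradient over each adjacent pair:
  43–52 m: Δρ/Δz = 0.352/9 = 0.039 kg m⁻⁴
  52–62 m: Δρ/Δz = 0.219/10 = 0.022 kg m⁻⁴
  62–81 m: Δρ/Δz = 0.055/19 = 2.9 × 10⁻³ kg m⁻⁴
  81–122 m: Δρ/Δz = 1.172/41 = 0.029 kg m⁻⁴
The largest gradient is in the 43–52 m interval — the pycnocline.

43–52 m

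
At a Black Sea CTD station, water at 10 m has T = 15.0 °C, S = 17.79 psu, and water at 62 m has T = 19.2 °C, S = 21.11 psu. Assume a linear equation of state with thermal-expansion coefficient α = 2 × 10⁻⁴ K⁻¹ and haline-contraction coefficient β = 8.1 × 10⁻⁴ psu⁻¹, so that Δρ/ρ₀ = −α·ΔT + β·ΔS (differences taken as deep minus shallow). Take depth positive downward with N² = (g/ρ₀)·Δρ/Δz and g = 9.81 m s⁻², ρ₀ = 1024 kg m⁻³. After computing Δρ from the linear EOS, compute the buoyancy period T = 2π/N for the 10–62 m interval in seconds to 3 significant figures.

336 s

ΔT = +4.2 K, ΔS = +3.32 psu (deep − shallow).
Δρ/ρ₀ = −αΔT + βΔS = -8.40 × 10⁻⁴ + 2.6892 × 10⁻³ = 1.8492 × 10⁻³, so Δρ ≈ 1.894 kg m⁻³.
N² = (g/ρ₀)·Δρ/Δz = g·(Δρ/ρ₀)/Δz = 9.81 × 1.8492 × 10⁻³ / 52 = 3.4886 × 10⁻⁴ s⁻².
N = √(3.4886 × 10⁻⁴) = 0.018678 rad s⁻¹ → T = 2π/N = 336.39 s ≈ 336 s.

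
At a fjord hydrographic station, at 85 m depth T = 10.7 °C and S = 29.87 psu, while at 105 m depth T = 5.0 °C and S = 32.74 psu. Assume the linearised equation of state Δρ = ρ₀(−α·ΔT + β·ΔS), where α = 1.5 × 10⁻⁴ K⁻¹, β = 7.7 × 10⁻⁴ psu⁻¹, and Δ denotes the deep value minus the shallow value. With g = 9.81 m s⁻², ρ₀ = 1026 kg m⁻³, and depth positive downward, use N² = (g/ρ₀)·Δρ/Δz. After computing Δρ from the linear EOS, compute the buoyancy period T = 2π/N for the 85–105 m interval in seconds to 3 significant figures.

ΔT = -5.7 K, ΔS = +2.87 psu (deep − shallow).
Δρ/ρ₀ = −αΔT + βΔS = 8.55 × 10⁻⁴ + 2.2099 × 10⁻³ = 3.0649 × 10⁻³, so Δρ ≈ 3.145 kg m⁻³.
N² = (g/ρ₀)·Δρ/Δz = g·(Δρ/ρ₀)/Δz = 9.81 × 3.0649 × 10⁻³ / 20 = 1.5033 × 10⁻³ s⁻².
N = √(1.5033 × 10⁻³) = 0.038772 rad s⁻¹ → T = 2π/N = 162.05 s ≈ 162 s.

162 s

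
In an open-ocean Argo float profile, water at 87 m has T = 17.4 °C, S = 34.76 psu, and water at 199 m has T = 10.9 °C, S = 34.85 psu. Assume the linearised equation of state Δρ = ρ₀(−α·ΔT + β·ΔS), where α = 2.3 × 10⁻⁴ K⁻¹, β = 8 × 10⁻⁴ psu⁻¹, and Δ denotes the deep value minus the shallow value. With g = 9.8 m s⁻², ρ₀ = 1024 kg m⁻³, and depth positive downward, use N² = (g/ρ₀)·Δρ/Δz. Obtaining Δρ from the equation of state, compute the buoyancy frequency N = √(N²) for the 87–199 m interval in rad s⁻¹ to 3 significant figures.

ΔT = -6.5 K, ΔS = +0.09 psu (deep − shallow).
Δρ/ρ₀ = −αΔT + βΔS = 1.495 × 10⁻³ + 7.20 × 10⁻⁵ = 1.567 × 10⁻³, so Δρ ≈ 1.605 kg m⁻³.
N² = (g/ρ₀)·Δρ/Δz = g·(Δρ/ρ₀)/Δz = 9.8 × 1.567 × 10⁻³ / 112 = 1.3711 × 10⁻⁴ s⁻².
N = √(1.3711 × 10⁻⁴) = 0.011709 rad s⁻¹ ≈ 0.0117 rad s⁻¹.

0.0117 rad s⁻¹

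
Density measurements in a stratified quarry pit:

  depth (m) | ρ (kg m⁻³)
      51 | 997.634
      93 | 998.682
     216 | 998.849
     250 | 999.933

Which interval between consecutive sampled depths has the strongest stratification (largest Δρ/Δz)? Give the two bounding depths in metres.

Compute the density gradient over each adjacent pair:
  51–93 m: Δρ/Δz = 1.048/42 = 0.025 kg m⁻⁴
  93–216 m: Δρ/Δz = 0.167/123 = 1.4 × 10⁻³ kg m⁻⁴
  216–250 m: Δρ/Δz = 1.084/34 = 0.032 kg m⁻⁴
The largest gradient is in the 216–250 m interval — the pycnocline.

216–250 m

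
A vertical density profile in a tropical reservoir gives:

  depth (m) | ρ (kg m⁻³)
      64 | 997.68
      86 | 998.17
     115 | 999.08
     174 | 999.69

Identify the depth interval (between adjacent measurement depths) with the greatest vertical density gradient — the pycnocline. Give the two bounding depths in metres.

Compute the density gradient over each adjacent pair:
  64–86 m: Δρ/Δz = 0.49/22 = 0.022 kg m⁻⁴
  86–115 m: Δρ/Δz = 0.91/29 = 0.031 kg m⁻⁴
  115–174 m: Δρ/Δz = 0.61/59 = 0.010 kg m⁻⁴
The largest gradient is in the 86–115 m interval — the pycnocline.

86–115 m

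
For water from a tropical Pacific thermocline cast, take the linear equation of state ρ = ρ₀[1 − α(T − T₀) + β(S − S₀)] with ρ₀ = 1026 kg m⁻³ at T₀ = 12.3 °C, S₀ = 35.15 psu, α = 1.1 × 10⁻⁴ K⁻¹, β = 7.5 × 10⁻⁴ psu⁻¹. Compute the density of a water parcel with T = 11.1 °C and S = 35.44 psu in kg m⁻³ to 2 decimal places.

T − T₀ = -1.2 K, S − S₀ = +0.29 psu.
Bracket = 1 − α·(-1.2) + β·(+0.29) = 1 + (3.495 × 10⁻⁴) = 1.0003495.
ρ = 1026 × 1.0003495 = 1026.36 kg m⁻³.

1026.36 kg m⁻³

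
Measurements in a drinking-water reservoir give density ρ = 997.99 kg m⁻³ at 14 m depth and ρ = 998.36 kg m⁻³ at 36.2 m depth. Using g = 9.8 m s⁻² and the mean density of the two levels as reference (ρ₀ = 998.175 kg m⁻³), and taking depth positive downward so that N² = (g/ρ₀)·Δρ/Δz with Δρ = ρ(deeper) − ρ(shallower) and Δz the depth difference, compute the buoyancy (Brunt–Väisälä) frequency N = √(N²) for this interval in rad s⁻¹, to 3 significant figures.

0.0128 rad s⁻¹

Δρ = 998.36 − 997.99 = 0.37 kg m⁻³ over Δz = 36.2 − 14 = 22.2 m.
N² = (9.8/998.175) × (0.37/22.2) = 1.6363 × 10⁻⁴ s⁻².
N = √(1.6363 × 10⁻⁴) = 0.012792 rad s⁻¹ ≈ 0.0128 rad s⁻¹.
Since Δρ > 0 the layer is stably stratified.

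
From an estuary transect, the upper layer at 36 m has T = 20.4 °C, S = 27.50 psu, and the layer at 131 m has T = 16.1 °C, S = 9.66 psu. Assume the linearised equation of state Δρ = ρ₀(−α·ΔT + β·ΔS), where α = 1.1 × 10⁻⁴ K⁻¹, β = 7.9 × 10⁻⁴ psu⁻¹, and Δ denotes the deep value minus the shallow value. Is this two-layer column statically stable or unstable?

unstable

ΔT = 16.1 − 20.4 = -4.3 K and ΔS = 9.66 − 27.50 = -17.84 psu (deep − shallow).
−αΔT = 4.73 × 10⁻⁴; βΔS = -0.0140936; sum Δρ/ρ₀ = -0.0136206.
Δρ/ρ₀ < 0, so Δρ < 0: deeper water is lighter → statically unstable; the column would overturn.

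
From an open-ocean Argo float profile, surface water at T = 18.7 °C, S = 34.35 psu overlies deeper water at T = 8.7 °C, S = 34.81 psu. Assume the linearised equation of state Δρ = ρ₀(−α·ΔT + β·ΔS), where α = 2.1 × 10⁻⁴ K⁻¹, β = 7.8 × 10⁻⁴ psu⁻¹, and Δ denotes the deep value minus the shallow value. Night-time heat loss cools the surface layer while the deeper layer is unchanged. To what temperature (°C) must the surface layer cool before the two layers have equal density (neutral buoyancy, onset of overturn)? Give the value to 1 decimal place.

7.0 °C

Neutral buoyancy requires Δρ = 0, i.e. −α(T_deep − T_surf′) + β(S_deep − S_surf) = 0.
T_surf′ = T_deep − (β/α)·ΔS = 8.7 − (7.8 × 10⁻⁴/2.1 × 10⁻⁴)·(+0.46) = 6.991 °C.
Cooling required: 18.7 − (6.991) = 11.709 °C.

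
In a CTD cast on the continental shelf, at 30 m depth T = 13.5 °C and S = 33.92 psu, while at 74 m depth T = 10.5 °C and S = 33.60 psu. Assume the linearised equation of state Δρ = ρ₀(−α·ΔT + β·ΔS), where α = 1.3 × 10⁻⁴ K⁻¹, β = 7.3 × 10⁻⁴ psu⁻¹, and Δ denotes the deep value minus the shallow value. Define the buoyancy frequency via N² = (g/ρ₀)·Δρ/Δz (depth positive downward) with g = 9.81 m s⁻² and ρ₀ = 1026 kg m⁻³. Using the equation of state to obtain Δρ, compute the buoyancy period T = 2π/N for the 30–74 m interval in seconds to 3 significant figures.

1.06 × 10³ s

ΔT = -3.0 K, ΔS = -0.32 psu (deep − shallow).
Δρ/ρ₀ = −αΔT + βΔS = 3.90 × 10⁻⁴ − 2.336 × 10⁻⁴ = 1.564 × 10⁻⁴, so Δρ ≈ 0.1605 kg m⁻³.
N² = (g/ρ₀)·Δρ/Δz = g·(Δρ/ρ₀)/Δz = 9.81 × 1.564 × 10⁻⁴ / 44 = 3.4870 × 10⁻⁵ s⁻².
N = √(3.4870 × 10⁻⁵) = 5.9051 × 10⁻³ rad s⁻¹ → T = 2π/N = 1.0640 × 10³ s ≈ 1.06 × 10³ s.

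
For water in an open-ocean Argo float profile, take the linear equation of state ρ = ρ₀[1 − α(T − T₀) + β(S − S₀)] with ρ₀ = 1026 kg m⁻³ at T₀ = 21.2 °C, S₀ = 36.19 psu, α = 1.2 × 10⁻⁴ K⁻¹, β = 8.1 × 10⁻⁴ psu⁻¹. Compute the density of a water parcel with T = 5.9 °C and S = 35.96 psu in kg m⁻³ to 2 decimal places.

1027.69 kg m⁻³

T − T₀ = -15.3 K, S − S₀ = -0.23 psu.
Bracket = 1 − α·(-15.3) + β·(-0.23) = 1 + (1.6497 × 10⁻³) = 1.0016497.
ρ = 1026 × 1.0016497 = 1027.69 kg m⁻³.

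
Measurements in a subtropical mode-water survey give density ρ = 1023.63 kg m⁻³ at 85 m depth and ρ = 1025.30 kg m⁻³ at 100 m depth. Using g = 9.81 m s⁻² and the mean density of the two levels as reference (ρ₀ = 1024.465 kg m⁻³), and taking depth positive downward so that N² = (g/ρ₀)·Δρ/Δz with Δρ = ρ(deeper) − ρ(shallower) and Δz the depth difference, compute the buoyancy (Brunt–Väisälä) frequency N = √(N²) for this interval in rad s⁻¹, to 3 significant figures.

Δρ = 1025.30 − 1023.63 = 1.67 kg m⁻³ over Δz = 100 − 85 = 15 m.
N² = (9.81/1024.465) × (1.67/15) = 1.0661 × 10⁻³ s⁻².
N = √(1.0661 × 10⁻³) = 0.032651 rad s⁻¹ ≈ 0.0327 rad s⁻¹.

0.0327 rad s⁻¹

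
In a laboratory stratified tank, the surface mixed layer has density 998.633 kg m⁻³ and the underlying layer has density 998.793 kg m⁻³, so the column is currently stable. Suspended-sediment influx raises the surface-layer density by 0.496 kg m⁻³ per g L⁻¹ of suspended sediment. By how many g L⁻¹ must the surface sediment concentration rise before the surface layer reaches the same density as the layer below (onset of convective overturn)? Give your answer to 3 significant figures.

0.323 g L⁻¹

Density deficit of the surface layer: 998.793 − 998.633 = 0.16 kg m⁻³.
Required change = 0.16 / 0.496 = 0.323 g L⁻¹.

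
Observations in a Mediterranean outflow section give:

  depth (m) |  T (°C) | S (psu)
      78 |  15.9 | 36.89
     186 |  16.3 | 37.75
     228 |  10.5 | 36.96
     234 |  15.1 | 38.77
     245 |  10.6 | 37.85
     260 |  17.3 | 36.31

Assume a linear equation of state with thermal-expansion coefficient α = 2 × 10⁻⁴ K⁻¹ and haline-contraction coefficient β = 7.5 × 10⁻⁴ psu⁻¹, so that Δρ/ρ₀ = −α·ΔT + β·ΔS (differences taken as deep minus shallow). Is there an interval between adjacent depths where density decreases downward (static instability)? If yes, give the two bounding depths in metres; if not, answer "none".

Evaluate Δρ/ρ₀ = −αΔT + βΔS across each adjacent pair:
  78–186 m: −αΔT+βΔS = −(2 × 10⁻⁴)(+0.4)+(7.5 × 10⁻⁴)(+0.86) = 5.6 × 10⁻⁴ → stable
  186–228 m: −αΔT+βΔS = −(2 × 10⁻⁴)(-5.8)+(7.5 × 10⁻⁴)(-0.79) = 5.7 × 10⁻⁴ → stable
  228–234 m: −αΔT+βΔS = −(2 × 10⁻⁴)(+4.6)+(7.5 × 10⁻⁴)(+1.81) = 4.4 × 10⁻⁴ → stable
  234–245 m: −αΔT+βΔS = −(2 × 10⁻⁴)(-4.5)+(7.5 × 10⁻⁴)(-0.92) = 2.1 × 10⁻⁴ → stable
  245–260 m: −αΔT+βΔS = −(2 × 10⁻⁴)(+6.7)+(7.5 × 10⁻⁴)(-1.54) = -2.5 × 10⁻³ → UNSTABLE
The 245–260 m interval has Δρ < 0: lighter water underlies denser water.

245–260 m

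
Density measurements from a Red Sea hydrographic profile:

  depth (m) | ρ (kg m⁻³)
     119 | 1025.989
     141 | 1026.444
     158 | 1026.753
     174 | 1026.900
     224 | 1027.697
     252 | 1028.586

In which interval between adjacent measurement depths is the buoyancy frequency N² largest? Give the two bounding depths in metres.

224–252 m

Compute the density gradient over each adjacent pair:
  119–141 m: Δρ/Δz = 0.455/22 = 0.021 kg m⁻⁴
  141–158 m: Δρ/Δz = 0.309/17 = 0.018 kg m⁻⁴
  158–174 m: Δρ/Δz = 0.147/16 = 9.2 × 10⁻³ kg m⁻⁴
  174–224 m: Δρ/Δz = 0.797/50 = 0.016 kg m⁻⁴
  224–252 m: Δρ/Δz = 0.889/28 = 0.032 kg m⁻⁴
The largest gradient is in the 224–252 m interval — the pycnocline.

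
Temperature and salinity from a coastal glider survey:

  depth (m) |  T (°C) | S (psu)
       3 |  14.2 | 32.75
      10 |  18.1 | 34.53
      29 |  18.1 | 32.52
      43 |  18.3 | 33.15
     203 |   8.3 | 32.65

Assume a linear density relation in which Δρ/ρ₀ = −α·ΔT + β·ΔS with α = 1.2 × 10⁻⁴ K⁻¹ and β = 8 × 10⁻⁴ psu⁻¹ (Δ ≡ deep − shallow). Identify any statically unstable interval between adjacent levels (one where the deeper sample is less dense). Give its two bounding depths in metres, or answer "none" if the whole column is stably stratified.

10–29 m

Evaluate Δρ/ρ₀ = −αΔT + βΔS across each adjacent pair:
  3–10 m: −αΔT+βΔS = −(1.2 × 10⁻⁴)(+3.9)+(8 × 10⁻⁴)(+1.78) = 9.6 × 10⁻⁴ → stable
  10–29 m: −αΔT+βΔS = −(1.2 × 10⁻⁴)(+0.0)+(8 × 10⁻⁴)(-2.01) = -1.6 × 10⁻³ → UNSTABLE
  29–43 m: −αΔT+βΔS = −(1.2 × 10⁻⁴)(+0.2)+(8 × 10⁻⁴)(+0.63) = 4.8 × 10⁻⁴ → stable
  43–203 m: −αΔT+βΔS = −(1.2 × 10⁻⁴)(-10.0)+(8 × 10⁻⁴)(-0.50) = 8.0 × 10⁻⁴ → stable
The 10–29 m interval has Δρ < 0: lighter water underlies denser water.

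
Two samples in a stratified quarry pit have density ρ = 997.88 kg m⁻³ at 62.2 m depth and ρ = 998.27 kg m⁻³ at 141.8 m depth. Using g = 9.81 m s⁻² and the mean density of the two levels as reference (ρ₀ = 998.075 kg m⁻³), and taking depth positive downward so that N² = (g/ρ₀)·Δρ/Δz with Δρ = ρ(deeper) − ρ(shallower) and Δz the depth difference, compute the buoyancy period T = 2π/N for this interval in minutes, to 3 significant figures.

Δρ = 998.27 − 997.88 = 0.39 kg m⁻³ over Δz = 141.8 − 62.2 = 79.6 m.
N² = (9.81/998.075) × (0.39/79.6) = 4.8157 × 10⁻⁵ s⁻².
N = √(4.8157 × 10⁻⁵) = 6.9395 × 10⁻³ rad s⁻¹, so T = 2π/N = 905.42 s = 15.090 min ≈ 15.1 min.

15.1 min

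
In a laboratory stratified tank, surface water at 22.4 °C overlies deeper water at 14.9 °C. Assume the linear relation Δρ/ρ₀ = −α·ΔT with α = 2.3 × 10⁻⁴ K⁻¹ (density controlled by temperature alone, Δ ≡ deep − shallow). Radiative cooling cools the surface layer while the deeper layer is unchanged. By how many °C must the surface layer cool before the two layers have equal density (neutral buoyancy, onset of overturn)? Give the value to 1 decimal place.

7.5 °C

With temperature the only control, equal density requires T_surf′ = T_deep.
T_surf′ = 14.9 °C.
Cooling required: 22.4 − 14.9 = 7.5 °C.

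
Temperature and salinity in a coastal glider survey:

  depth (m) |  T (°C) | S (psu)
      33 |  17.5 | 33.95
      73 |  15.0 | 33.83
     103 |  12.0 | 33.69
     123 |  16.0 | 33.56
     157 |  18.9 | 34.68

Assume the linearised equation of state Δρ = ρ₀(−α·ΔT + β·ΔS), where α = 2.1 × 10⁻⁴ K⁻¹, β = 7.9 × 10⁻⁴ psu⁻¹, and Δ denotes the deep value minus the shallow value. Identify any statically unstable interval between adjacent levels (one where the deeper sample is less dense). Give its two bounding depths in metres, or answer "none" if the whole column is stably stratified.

Evaluate Δρ/ρ₀ = −αΔT + βΔS across each adjacent pair:
  33–73 m: −αΔT+βΔS = −(2.1 × 10⁻⁴)(-2.5)+(7.9 × 10⁻⁴)(-0.12) = 4.3 × 10⁻⁴ → stable
  73–103 m: −αΔT+βΔS = −(2.1 × 10⁻⁴)(-3.0)+(7.9 × 10⁻⁴)(-0.14) = 5.2 × 10⁻⁴ → stable
  103–123 m: −αΔT+βΔS = −(2.1 × 10⁻⁴)(+4.0)+(7.9 × 10⁻⁴)(-0.13) = -9.4 × 10⁻⁴ → UNSTABLE
  123–157 m: −αΔT+βΔS = −(2.1 × 10⁻⁴)(+2.9)+(7.9 × 10⁻⁴)(+1.12) = 2.8 × 10⁻⁴ → stable
The 103–123 m interval has Δρ < 0: lighter water underlies denser water.

103–123 m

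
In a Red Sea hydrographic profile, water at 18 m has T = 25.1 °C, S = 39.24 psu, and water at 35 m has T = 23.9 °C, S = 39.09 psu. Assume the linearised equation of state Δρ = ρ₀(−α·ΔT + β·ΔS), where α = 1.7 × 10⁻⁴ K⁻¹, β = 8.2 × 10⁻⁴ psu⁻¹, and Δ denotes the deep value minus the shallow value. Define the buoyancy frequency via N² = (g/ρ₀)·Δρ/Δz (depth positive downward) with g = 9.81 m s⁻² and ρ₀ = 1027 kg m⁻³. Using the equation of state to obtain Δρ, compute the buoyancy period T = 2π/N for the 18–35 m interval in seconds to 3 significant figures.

919 s

ΔT = -1.2 K, ΔS = -0.15 psu (deep − shallow).
Δρ/ρ₀ = −αΔT + βΔS = 2.04 × 10⁻⁴ − 1.23 × 10⁻⁴ = 8.10 × 10⁻⁵, so Δρ ≈ 0.08319 kg m⁻³.
N² = (g/ρ₀)·Δρ/Δz = g·(Δρ/ρ₀)/Δz = 9.81 × 8.10 × 10⁻⁵ / 17 = 4.6742 × 10⁻⁵ s⁻².
N = √(4.6742 × 10⁻⁵) = 6.8368 × 10⁻³ rad s⁻¹ → T = 2π/N = 919.02 s ≈ 919 s.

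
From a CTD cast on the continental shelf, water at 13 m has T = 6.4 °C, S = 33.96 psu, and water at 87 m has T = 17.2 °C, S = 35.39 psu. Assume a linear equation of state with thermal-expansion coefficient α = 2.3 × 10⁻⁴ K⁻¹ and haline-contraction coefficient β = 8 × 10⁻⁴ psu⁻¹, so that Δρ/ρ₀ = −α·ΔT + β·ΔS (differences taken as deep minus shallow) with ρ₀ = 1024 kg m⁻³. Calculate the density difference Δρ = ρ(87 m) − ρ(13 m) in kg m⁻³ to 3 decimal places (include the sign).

-1.372 kg m⁻³

ΔT = +10.8 K, ΔS = +1.43 psu (deep − shallow).
Δρ/ρ₀ = −(2.3 × 10⁻⁴)(+10.8) + (8 × 10⁻⁴)(+1.43) = -1.34 × 10⁻³.
Δρ = 1024 × (-1.34 × 10⁻³) = -1.372 kg m⁻³.
Negative Δρ: lighter below, statically unstable.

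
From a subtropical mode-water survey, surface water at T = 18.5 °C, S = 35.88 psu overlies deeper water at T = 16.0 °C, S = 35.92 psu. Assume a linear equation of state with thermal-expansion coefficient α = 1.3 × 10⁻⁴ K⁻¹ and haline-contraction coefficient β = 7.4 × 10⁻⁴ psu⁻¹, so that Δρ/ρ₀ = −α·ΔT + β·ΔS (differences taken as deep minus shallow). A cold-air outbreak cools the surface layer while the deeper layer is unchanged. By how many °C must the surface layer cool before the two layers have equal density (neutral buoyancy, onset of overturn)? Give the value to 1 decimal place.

Neutral buoyancy requires Δρ = 0, i.e. −α(T_deep − T_surf′) + β(S_deep − S_surf) = 0.
T_surf′ = T_deep − (β/α)·ΔS = 16.0 − (7.4 × 10⁻⁴/1.3 × 10⁻⁴)·(+0.04) = 15.772 °C.
Cooling required: 18.5 − (15.772) = 2.728 °C.

2.7 °C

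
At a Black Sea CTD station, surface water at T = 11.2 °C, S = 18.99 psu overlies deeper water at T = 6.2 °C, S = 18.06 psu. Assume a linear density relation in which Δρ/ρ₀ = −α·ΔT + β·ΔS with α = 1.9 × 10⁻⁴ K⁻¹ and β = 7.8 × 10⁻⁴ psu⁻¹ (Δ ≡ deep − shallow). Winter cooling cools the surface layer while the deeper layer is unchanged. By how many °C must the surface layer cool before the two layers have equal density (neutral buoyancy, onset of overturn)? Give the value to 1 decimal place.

1.2 °C

Neutral buoyancy requires Δρ = 0, i.e. −α(T_deep − T_surf′) + β(S_deep − S_surf) = 0.
T_surf′ = T_deep − (β/α)·ΔS = 6.2 − (7.8 × 10⁻⁴/1.9 × 10⁻⁴)·(-0.93) = 10.018 °C.
Cooling required: 11.2 − (10.018) = 1.182 °C.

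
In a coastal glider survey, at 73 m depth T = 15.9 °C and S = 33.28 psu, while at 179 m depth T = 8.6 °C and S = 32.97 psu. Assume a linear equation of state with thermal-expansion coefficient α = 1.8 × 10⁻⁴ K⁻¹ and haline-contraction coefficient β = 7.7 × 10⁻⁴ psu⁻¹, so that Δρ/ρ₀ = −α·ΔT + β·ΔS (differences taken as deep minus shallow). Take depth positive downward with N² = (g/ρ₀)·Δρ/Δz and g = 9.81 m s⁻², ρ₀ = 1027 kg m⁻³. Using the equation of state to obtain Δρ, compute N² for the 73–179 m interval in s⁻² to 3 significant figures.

ΔT = -7.3 K, ΔS = -0.31 psu (deep − shallow).
Δρ/ρ₀ = −αΔT + βΔS = 1.314 × 10⁻³ − 2.387 × 10⁻⁴ = 1.0753 × 10⁻³, so Δρ ≈ 1.104 kg m⁻³.
N² = (g/ρ₀)·Δρ/Δz = g·(Δρ/ρ₀)/Δz = 9.81 × 1.0753 × 10⁻³ / 106 = 9.9516 × 10⁻⁵ s⁻² ≈ 9.95 × 10⁻⁵ s⁻².

9.95 × 10⁻⁵ s⁻²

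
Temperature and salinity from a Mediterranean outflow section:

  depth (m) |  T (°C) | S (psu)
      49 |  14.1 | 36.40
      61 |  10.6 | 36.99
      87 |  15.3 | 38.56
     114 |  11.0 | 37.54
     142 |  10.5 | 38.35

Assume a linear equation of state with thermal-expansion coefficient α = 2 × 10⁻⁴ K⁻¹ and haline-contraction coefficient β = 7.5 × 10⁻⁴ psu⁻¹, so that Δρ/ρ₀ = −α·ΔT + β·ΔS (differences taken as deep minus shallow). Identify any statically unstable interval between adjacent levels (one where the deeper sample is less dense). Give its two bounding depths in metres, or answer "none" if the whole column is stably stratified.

Evaluate Δρ/ρ₀ = −αΔT + βΔS across each adjacent pair:
  49–61 m: −αΔT+βΔS = −(2 × 10⁻⁴)(-3.5)+(7.5 × 10⁻⁴)(+0.59) = 1.1 × 10⁻³ → stable
  61–87 m: −αΔT+βΔS = −(2 × 10⁻⁴)(+4.7)+(7.5 × 10⁻⁴)(+1.57) = 2.4 × 10⁻⁴ → stable
  87–114 m: −αΔT+βΔS = −(2 × 10⁻⁴)(-4.3)+(7.5 × 10⁻⁴)(-1.02) = 9.5 × 10⁻⁵ → stable
  114–142 m: −αΔT+βΔS = −(2 × 10⁻⁴)(-0.5)+(7.5 × 10⁻⁴)(+0.81) = 7.1 × 10⁻⁴ → stable
Every interval has Δρ > 0: the column is stably stratified throughout.

none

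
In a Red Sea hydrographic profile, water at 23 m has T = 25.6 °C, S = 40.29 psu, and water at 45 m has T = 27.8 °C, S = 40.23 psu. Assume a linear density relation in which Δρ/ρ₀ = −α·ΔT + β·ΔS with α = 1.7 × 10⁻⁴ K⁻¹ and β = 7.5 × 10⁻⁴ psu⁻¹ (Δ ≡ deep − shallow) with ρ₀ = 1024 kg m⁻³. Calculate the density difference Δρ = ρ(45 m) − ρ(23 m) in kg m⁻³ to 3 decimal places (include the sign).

ΔT = +2.2 K, ΔS = -0.06 psu (deep − shallow).
Δρ/ρ₀ = −(1.7 × 10⁻⁴)(+2.2) + (7.5 × 10⁻⁴)(-0.06) = -4.19 × 10⁻⁴.
Δρ = 1024 × (-4.19 × 10⁻⁴) = -0.429 kg m⁻³.
Negative Δρ: lighter below, statically unstable.

-0.429 kg m⁻³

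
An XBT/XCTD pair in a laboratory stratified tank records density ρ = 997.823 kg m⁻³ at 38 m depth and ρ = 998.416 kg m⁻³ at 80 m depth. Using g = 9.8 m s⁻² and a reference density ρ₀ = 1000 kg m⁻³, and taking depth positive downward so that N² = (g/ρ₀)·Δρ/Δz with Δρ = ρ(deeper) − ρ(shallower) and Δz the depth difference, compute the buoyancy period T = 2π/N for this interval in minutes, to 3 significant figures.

8.90 min

Δρ = 998.416 − 997.823 = 0.593 kg m⁻³ over Δz = 80 − 38 = 42 m.
N² = (9.8/1000) × (0.593/42) = 1.3837 × 10⁻⁴ s⁻².
N = √(1.3837 × 10⁻⁴) = 0.011763 rad s⁻¹, so T = 2π/N = 534.15 s = 8.9025 min ≈ 8.90 min.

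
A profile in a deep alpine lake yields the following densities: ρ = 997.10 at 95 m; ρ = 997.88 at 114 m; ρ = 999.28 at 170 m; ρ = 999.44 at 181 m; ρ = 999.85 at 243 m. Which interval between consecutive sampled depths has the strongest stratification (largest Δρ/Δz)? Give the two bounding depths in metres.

95–114 m

Compute the density gradient over each adjacent pair:
  95–114 m: Δρ/Δz = 0.78/19 = 0.041 kg m⁻⁴
  114–170 m: Δρ/Δz = 1.40/56 = 0.025 kg m⁻⁴
  170–181 m: Δρ/Δz = 0.16/11 = 0.015 kg m⁻⁴
  181–243 m: Δρ/Δz = 0.41/62 = 6.6 × 10⁻³ kg m⁻⁴
The largest gradient is in the 95–114 m interval — the pycnocline.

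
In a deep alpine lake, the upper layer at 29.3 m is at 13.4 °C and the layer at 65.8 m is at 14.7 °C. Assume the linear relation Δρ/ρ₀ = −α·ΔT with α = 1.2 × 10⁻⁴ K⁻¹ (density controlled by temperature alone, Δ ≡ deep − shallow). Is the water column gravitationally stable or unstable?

ΔT = 14.7 − 13.4 = +1.3 K, so Δρ/ρ₀ = −αΔT = -1.56 × 10⁻⁴.
Δρ/ρ₀ < 0, so Δρ < 0: deeper water is lighter → statically unstable; the column would overturn.

unstable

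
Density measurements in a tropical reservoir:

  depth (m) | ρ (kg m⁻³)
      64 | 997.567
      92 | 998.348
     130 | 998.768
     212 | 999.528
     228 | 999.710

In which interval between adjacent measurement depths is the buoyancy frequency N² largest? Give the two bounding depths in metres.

64–92 m

Compute the density gradient over each adjacent pair:
  64–92 m: Δρ/Δz = 0.781/28 = 0.028 kg m⁻⁴
  92–130 m: Δρ/Δz = 0.420/38 = 0.011 kg m⁻⁴
  130–212 m: Δρ/Δz = 0.760/82 = 9.3 × 10⁻³ kg m⁻⁴
  212–228 m: Δρ/Δz = 0.182/16 = 0.011 kg m⁻⁴
The largest gradient is in the 64–92 m interval — the pycnocline.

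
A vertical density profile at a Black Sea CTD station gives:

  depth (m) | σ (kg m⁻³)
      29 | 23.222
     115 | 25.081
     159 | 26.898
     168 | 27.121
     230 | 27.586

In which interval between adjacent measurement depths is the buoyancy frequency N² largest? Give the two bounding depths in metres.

Compute the density gradient over each adjacent pair:
  29–115 m: Δρ/Δz = 1.859/86 = 0.022 kg m⁻⁴
  115–159 m: Δρ/Δz = 1.817/44 = 0.041 kg m⁻⁴
  159–168 m: Δρ/Δz = 0.223/9 = 0.025 kg m⁻⁴
  168–230 m: Δρ/Δz = 0.465/62 = 7.5 × 10⁻³ kg m⁻⁴
The largest gradient is in the 115–159 m interval — the pycnocline.

115–159 m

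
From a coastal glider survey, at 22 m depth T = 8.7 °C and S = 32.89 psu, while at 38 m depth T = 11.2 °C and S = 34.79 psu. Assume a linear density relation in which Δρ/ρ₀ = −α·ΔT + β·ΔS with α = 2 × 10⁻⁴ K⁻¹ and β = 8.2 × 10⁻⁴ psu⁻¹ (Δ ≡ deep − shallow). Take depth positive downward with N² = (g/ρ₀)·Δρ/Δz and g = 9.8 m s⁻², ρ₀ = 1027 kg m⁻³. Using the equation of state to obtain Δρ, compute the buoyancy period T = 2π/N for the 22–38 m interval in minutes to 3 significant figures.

4.11 min

ΔT = +2.5 K, ΔS = +1.90 psu (deep − shallow).
Δρ/ρ₀ = −αΔT + βΔS = -5.00 × 10⁻⁴ + 1.558 × 10⁻³ = 1.058 × 10⁻³, so Δρ ≈ 1.087 kg m⁻³.
N² = (g/ρ₀)·Δρ/Δz = g·(Δρ/ρ₀)/Δz = 9.8 × 1.058 × 10⁻³ / 16 = 6.4802 × 10⁻⁴ s⁻².
N = √(6.4802 × 10⁻⁴) = 0.025456 rad s⁻¹ → T = 2π/N = 246.83 s = 4.1138 min ≈ 4.11 min.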